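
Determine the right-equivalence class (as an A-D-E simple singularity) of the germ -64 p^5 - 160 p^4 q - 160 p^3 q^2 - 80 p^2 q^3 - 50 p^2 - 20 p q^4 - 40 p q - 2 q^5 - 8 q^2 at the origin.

A4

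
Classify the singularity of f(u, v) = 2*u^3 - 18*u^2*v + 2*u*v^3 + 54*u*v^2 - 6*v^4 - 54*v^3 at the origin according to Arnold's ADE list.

E_7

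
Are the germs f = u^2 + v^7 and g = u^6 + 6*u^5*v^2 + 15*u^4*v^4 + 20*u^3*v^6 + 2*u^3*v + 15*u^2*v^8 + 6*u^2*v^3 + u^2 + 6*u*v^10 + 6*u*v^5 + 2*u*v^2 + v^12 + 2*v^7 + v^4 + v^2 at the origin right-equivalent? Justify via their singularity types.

No.

The Hessian of f at 0 has rank 1. Corank 1: A-series; mu = 6 gives A_6. The Hessian of g at 0 has rank 2. Corank 0: nondegenerate Morse point, so A_1. f is A_6 but g is A_1, hence not right-equivalent.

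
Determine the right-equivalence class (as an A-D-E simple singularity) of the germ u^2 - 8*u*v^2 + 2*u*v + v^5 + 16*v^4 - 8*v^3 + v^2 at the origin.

The Hessian of f at 0 has rank 1. Corank 1: A-series; mu = 4 gives A_4.

A4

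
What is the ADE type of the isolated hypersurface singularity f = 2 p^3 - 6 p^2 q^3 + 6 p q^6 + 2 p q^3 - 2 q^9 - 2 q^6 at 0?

E_{7}

The Hessian of f at 0 has rank 0. Corank 2; j^3 = 2*p^3 is a perfect cube, so E-series; the 4-jet and mu = 7 give E_7.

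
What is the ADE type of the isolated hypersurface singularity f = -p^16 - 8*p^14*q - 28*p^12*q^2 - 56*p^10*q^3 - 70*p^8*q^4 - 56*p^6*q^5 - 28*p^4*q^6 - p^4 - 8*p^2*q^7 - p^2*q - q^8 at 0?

D_{9}

The Hessian of f at 0 has rank 0. Corank 2; j^3 = -p^2*q has shape L^2 M (L != M), so D-series; mu = 9 gives D_9.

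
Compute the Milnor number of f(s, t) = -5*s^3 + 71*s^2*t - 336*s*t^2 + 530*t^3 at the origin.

The Hessian of f at 0 is [[0, 0], [0, 0]] with rank 0, so corank 2. A Groebner basis of the Jacobian ideal J(f) in C{s,t} is {t^3, s^2 - 6*t^2, s*t - 3*t^2}; counting standard monomials gives mu = 4. Corank 2; j^3 = -(s - 5*t)*(5*s^2 - 46*s*t + 106*t^2) splits into three distinct lines over C (the quadratic factor has nonzero discriminant), so D_4.

4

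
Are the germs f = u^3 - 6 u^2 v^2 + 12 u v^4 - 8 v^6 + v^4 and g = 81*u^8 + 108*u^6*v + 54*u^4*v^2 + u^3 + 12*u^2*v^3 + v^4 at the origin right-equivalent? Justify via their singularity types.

Yes.

The Hessian of f at 0 has rank 0. Corank 2; j^3 = u^3 is a perfect cube, so E-series; the 4-jet and mu = 6 give E_6. The Hessian of g at 0 has rank 0. Corank 2; j^3 = u^3 is a perfect cube, so E-series; the 4-jet and mu = 6 give E_6. Both have type E_6, hence right-equivalent.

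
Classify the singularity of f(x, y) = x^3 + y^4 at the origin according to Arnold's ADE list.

The Hessian of f at 0 has rank 0. Corank 2; j^3 = x^3 is a perfect cube, so E-series; the 4-jet and mu = 6 give E_6.

E6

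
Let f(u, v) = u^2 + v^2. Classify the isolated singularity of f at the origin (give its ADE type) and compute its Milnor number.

The Hessian of f at 0 has rank 2. Corank 0: nondegenerate Morse point, so A_1.

Type A_{1}, Milnor number mu = 1.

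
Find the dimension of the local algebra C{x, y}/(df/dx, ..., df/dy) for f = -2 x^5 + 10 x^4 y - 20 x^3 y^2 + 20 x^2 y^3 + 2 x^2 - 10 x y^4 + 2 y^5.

4

The Hessian of f at 0 has rank 1. Corank 1: A-series; mu = 4 gives A_4.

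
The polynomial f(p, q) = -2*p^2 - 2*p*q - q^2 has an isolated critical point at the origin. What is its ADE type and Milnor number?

Type A_{1}, Milnor number mu = 1.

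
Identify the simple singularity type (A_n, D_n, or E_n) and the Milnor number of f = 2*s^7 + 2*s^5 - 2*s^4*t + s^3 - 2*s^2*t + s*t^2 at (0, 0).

The Hessian of f at 0 is [[0, 0], [0, 0]] with rank 0, so corank 2. A Groebner basis of the Jacobian ideal J(f) in C{s,t} is {3*s^2/2 + s*t^3 - 2*s*t + t^2/2, 5*s^2/3 - 7*s*t/3 + t^4 + 2*t^2/3, s^3 - 3*s*t^2 + 2*t^3, s^2*t - 2*s*t^2 + t^3}; counting standard monomials gives mu = 8. Corank 2; j^3 = s*(s - t)^2 has shape L^2 M (L != M), so D-series; mu = 8 gives D_8.

Type D8, Milnor number mu = 8.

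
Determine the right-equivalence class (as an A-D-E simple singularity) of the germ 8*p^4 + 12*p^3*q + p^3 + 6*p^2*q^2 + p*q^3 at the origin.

E_{7}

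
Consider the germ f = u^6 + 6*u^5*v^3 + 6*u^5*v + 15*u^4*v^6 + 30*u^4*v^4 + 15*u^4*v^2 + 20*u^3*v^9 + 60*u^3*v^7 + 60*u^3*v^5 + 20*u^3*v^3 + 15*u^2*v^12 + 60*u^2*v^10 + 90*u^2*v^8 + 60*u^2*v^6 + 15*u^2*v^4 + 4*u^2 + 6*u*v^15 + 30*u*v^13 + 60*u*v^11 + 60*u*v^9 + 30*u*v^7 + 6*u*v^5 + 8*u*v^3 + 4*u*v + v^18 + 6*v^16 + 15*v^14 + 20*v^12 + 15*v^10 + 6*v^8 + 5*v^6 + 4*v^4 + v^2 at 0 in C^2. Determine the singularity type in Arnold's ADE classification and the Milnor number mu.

Type A5, Milnor number mu = 5.

The Hessian of f at 0 is [[8, 4], [4, 2]] with rank 1, so corank 1. A Groebner basis of the Jacobian ideal J(f) in C{u,v} is {u*v^2 - u/2 - v/4, u + v^3 + v/2, u^2 + u*v + v^2/4}; counting standard monomials gives mu = 5. Corank 1: A-series; mu = 5 gives A_5.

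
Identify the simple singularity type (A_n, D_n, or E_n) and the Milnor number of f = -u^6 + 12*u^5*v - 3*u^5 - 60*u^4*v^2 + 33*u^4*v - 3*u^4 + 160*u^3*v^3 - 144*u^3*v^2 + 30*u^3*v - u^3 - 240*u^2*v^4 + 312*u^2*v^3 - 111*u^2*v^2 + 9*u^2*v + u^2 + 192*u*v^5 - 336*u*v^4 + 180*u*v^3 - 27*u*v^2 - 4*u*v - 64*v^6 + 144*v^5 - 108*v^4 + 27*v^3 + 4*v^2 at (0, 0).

Type A_{2}, Milnor number mu = 2.

The Hessian of f at 0 has rank 1. Corank 1: A-series; mu = 2 gives A_2.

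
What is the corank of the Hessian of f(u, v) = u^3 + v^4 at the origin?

2

Hessian at 0 has rank 0.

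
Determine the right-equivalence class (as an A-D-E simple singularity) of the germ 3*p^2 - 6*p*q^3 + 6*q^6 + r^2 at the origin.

The Hessian of f at 0 has rank 2. Corank 1: A-series; mu = 5 gives A_5.

A5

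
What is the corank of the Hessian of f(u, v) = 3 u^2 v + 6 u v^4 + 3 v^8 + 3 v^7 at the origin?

The Hessian at 0 is [[0, 0], [0, 0]] of rank 0; hence corank 2.

2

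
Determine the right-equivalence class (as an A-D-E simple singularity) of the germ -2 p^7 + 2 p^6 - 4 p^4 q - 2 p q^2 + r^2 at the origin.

The Hessian of f at 0 is [[0, 0, 0], [0, 0, 0], [0, 0, 2]] with rank 1, so corank 2. A Groebner basis of the Jacobian ideal J(f) in C{p,q,r} is {p^4 + p*q, p^2*q + q^2/6, p*q^2, q^3, r}; counting standard monomials gives mu = 7. Corank 2; j^3 = -2*p*q^2 has shape L^2 M (L != M), so D-series; mu = 7 gives D_7.

D_{7}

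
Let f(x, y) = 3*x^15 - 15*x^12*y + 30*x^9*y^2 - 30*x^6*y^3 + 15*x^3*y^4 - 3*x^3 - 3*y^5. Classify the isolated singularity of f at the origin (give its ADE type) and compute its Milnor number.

The Hessian of f at 0 has rank 0. Corank 2; j^3 = -3*x^3 is a perfect cube, so E-series; the 5-jet and mu = 8 give E_8.

Type E_8, Milnor number mu = 8.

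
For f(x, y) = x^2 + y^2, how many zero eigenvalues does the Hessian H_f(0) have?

0

Hessian at 0 has rank 2.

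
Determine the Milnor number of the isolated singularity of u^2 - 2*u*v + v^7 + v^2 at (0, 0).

6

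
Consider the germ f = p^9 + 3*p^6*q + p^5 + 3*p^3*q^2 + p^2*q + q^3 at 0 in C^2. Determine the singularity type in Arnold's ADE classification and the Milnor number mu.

Type D4, Milnor number mu = 4.

The Hessian of f at 0 has rank 0. Corank 2; j^3 = q*(p^2 + q^2) splits into three distinct lines over C (the quadratic factor has nonzero discriminant), so D_4.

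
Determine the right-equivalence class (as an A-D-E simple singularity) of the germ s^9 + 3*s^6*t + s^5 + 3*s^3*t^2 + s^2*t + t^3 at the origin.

D_4

The Hessian of f at 0 has rank 0. Corank 2; j^3 = t*(s^2 + t^2) splits into three distinct lines over C (the quadratic factor has nonzero discriminant), so D_4.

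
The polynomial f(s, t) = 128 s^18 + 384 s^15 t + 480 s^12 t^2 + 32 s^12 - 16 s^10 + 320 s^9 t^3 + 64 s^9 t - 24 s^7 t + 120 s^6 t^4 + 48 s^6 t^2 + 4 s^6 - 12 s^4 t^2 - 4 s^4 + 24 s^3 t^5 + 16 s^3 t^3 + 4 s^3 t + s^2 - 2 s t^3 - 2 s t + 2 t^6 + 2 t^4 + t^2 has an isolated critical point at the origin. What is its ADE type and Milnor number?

The Hessian of f at 0 has rank 1. Corank 1: A-series; mu = 5 gives A_5.

Type A_{5}, Milnor number mu = 5.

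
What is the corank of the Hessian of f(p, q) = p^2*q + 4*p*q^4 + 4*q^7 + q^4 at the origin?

2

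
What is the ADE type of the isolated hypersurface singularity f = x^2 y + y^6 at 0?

D7

The Hessian of f at 0 is [[0, 0], [0, 0]] with rank 0, so corank 2. A Groebner basis of the Jacobian ideal J(f) in C{x,y} is {x^2/6 + y^5, x^3, x*y}; counting standard monomials gives mu = 7. Corank 2; j^3 = x^2*y has shape L^2 M (L != M), so D-series; mu = 7 gives D_7.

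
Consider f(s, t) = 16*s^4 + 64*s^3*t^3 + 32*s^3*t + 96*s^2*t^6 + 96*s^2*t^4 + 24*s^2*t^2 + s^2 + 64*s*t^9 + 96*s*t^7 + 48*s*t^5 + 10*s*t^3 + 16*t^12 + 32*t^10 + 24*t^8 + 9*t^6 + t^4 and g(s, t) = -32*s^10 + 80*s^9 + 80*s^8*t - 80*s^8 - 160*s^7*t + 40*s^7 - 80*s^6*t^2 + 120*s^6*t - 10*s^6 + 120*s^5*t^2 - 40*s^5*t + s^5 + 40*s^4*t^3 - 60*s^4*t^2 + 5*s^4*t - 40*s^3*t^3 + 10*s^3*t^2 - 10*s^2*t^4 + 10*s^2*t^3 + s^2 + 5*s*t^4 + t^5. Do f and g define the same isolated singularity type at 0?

No.

The Hessian of f at 0 has rank 1. Corank 1: A-series; mu = 3 gives A_3. The Hessian of g at 0 has rank 1. Corank 1: A-series; mu = 4 gives A_4. f is A_3 but g is A_4, hence not right-equivalent.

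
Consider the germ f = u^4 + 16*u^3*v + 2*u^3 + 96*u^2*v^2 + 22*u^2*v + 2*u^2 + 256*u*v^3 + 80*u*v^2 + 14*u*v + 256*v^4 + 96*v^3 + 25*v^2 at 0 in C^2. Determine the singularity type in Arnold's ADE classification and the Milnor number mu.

Type A1, Milnor number mu = 1.

The Hessian of f at 0 has rank 2. Corank 0: nondegenerate Morse point, so A_1.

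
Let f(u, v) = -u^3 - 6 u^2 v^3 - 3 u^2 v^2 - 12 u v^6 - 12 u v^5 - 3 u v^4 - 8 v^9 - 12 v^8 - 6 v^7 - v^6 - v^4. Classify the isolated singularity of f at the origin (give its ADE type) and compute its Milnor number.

Type E_6, Milnor number mu = 6.

The Hessian of f at 0 has rank 0. Corank 2; j^3 = -u^3 is a perfect cube, so E-series; the 4-jet and mu = 6 give E_6.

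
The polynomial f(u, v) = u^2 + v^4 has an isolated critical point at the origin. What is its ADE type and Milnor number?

The Hessian of f at 0 has rank 1. Corank 1: A-series; mu = 3 gives A_3.

Type A_3, Milnor number mu = 3.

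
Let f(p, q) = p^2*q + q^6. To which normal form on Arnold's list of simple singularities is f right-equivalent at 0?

D7

The Hessian of f at 0 has rank 0. Corank 2; j^3 = p^2*q has shape L^2 M (L != M), so D-series; mu = 7 gives D_7.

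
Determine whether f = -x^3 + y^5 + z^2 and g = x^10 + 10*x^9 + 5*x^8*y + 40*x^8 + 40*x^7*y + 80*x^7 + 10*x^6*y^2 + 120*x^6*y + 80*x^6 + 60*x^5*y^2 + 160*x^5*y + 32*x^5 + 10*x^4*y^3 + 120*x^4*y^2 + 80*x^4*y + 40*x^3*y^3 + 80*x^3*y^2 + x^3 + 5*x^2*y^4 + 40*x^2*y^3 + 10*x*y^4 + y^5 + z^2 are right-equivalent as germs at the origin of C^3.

The Hessian of f at 0 has rank 1. Corank 2; j^3 = -x^3 is a perfect cube, so E-series; the 5-jet and mu = 8 give E_8. The Hessian of g at 0 has rank 1. Corank 2; j^3 = x^3 is a perfect cube, so E-series; the 5-jet and mu = 8 give E_8. Both have type E_8, hence right-equivalent.

Yes.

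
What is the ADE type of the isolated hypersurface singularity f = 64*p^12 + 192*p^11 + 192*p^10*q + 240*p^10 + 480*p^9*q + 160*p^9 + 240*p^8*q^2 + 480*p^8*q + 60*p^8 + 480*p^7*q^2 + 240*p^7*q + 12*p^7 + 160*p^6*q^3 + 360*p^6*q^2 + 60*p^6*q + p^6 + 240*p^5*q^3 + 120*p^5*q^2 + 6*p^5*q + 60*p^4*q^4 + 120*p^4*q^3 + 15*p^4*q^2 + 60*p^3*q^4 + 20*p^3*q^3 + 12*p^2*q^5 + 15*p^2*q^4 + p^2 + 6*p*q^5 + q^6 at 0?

A5

The Hessian of f at 0 has rank 1. Corank 1: A-series; mu = 5 gives A_5.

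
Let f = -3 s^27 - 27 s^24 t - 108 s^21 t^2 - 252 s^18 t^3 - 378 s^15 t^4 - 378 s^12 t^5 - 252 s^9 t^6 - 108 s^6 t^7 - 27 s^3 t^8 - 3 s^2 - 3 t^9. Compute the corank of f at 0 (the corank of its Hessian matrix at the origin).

The Hessian at 0 is [[-6, 0], [0, 0]] of rank 1; hence corank 1.

1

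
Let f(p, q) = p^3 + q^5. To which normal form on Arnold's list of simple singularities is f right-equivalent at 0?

The Hessian of f at 0 is [[0, 0], [0, 0]] with rank 0, so corank 2. A Groebner basis of the Jacobian ideal J(f) in C{p,q} is {q^4, p^2}; counting standard monomials gives mu = 8. Corank 2; j^3 = p^3 is a perfect cube, so E-series; the 5-jet and mu = 8 give E_8.

E_8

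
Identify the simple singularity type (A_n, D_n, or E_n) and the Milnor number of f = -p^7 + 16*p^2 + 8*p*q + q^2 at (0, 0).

The Hessian of f at 0 has rank 1. Corank 1: A-series; mu = 6 gives A_6.

Type A_{6}, Milnor number mu = 6.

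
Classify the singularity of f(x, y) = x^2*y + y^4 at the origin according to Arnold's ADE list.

D5

The Hessian of f at 0 is [[0, 0], [0, 0]] with rank 0, so corank 2. A Groebner basis of the Jacobian ideal J(f) in C{x,y} is {x^3, x^2/4 + y^3, x*y}; counting standard monomials gives mu = 5. Corank 2; j^3 = x^2*y has shape L^2 M (L != M), so D-series; mu = 5 gives D_5.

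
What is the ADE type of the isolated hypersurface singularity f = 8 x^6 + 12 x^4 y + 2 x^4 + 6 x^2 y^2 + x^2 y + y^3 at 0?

D_4

The Hessian of f at 0 has rank 0. Corank 2; j^3 = y*(x^2 + y^2) splits into three distinct lines over C (the quadratic factor has nonzero discriminant), so D_4.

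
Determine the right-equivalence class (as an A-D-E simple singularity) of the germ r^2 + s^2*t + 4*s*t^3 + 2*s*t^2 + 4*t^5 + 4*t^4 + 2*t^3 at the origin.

D_4

The Hessian of f at 0 has rank 1. Corank 2; j^3 = t*(s^2 + 2*s*t + 2*t^2) splits into three distinct lines over C (the quadratic factor has nonzero discriminant), so D_4.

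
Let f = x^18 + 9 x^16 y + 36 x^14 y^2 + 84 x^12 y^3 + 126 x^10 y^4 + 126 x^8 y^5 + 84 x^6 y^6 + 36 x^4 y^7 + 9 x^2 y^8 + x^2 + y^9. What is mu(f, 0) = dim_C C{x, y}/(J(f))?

8

The Hessian of f at 0 has rank 1. Corank 1: A-series; mu = 8 gives A_8.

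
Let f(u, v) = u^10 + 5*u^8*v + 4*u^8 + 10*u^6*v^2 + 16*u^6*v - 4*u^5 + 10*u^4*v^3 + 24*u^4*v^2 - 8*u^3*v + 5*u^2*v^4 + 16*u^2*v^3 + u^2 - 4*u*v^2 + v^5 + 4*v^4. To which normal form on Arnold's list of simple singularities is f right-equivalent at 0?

The Hessian of f at 0 has rank 1. Corank 1: A-series; mu = 4 gives A_4.

A_4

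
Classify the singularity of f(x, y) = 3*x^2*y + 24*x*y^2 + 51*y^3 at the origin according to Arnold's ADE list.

D4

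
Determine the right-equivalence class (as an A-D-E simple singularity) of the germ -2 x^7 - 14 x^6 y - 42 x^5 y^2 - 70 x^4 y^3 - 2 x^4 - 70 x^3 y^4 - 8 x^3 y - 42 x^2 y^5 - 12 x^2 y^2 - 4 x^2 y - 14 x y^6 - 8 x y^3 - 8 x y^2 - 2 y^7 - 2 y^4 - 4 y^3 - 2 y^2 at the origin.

The Hessian of f at 0 has rank 1. Corank 1: A-series; mu = 6 gives A_6.

A_6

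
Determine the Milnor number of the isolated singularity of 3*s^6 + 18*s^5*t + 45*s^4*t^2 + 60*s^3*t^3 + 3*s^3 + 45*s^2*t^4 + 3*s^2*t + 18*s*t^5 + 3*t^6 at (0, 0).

The Hessian of f at 0 is [[0, 0], [0, 0]] with rank 0, so corank 2. A Groebner basis of the Jacobian ideal J(f) in C{s,t} is {-s*t/6 + t^5, s*t^2, s^2 + s*t}; counting standard monomials gives mu = 7. Corank 2; j^3 = 3*s^2*(s + t) has shape L^2 M (L != M), so D-series; mu = 7 gives D_7.

7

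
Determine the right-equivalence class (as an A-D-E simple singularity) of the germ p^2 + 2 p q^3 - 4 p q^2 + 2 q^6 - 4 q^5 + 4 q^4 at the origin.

A5

The Hessian of f at 0 has rank 1. Corank 1: A-series; mu = 5 gives A_5.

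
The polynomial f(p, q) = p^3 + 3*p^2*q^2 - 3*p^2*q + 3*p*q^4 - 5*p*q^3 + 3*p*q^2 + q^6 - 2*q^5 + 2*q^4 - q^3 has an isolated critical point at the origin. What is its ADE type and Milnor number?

Type E_7, Milnor number mu = 7.

The Hessian of f at 0 is [[0, 0], [0, 0]] with rank 0, so corank 2. A Groebner basis of the Jacobian ideal J(f) in C{p,q} is {-p^2 + 2*p*q + q^4 - q^3/3 - q^2, p^3 + 4*p^2 - 8*p*q + q^3/3 + 4*q^2, p^2*q + 7*p^2/3 - 14*p*q/3 - 2*q^3/9 + 7*q^2/3, p^2 + p*q^2 - 2*p*q - 2*q^3/3 + q^2}; counting standard monomials gives mu = 7. Corank 2; j^3 = (p - q)^3 is a perfect cube, so E-series; the 4-jet and mu = 7 give E_7.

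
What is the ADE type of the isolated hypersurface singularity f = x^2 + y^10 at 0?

A_9

The Hessian of f at 0 has rank 1. Corank 1: A-series; mu = 9 gives A_9.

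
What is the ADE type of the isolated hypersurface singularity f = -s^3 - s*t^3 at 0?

The Hessian of f at 0 has rank 0. Corank 2; j^3 = -s^3 is a perfect cube, so E-series; the 4-jet and mu = 7 give E_7.

E7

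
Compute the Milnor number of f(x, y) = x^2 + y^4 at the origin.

3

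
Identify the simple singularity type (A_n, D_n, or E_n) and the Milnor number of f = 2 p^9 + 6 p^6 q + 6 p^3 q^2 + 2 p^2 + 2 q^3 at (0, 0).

Type A_2, Milnor number mu = 2.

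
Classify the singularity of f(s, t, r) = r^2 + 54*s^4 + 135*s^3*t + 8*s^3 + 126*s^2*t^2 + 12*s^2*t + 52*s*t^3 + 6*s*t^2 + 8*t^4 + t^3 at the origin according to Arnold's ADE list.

E7

The Hessian of f at 0 has rank 1. Corank 2; j^3 = (2*s + t)^3 is a perfect cube, so E-series; the 4-jet and mu = 7 give E_7.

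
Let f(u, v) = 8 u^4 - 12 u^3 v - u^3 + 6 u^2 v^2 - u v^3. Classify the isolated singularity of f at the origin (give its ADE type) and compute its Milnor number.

The Hessian of f at 0 has rank 0. Corank 2; j^3 = -u^3 is a perfect cube, so E-series; the 4-jet and mu = 7 give E_7.

Type E7, Milnor number mu = 7.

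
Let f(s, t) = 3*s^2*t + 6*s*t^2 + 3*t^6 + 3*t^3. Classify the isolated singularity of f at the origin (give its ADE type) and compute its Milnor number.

Type D7, Milnor number mu = 7.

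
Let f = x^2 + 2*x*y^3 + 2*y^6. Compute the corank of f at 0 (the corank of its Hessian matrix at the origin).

Hessian at 0 has rank 1.

1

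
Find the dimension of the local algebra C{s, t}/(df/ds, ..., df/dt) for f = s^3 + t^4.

6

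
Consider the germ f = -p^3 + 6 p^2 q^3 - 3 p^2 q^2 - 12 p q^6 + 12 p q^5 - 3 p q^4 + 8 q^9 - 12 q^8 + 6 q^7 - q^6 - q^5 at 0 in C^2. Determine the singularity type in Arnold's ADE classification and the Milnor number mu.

The Hessian of f at 0 has rank 0. Corank 2; j^3 = -p^3 is a perfect cube, so E-series; the 5-jet and mu = 8 give E_8.

Type E_{8}, Milnor number mu = 8.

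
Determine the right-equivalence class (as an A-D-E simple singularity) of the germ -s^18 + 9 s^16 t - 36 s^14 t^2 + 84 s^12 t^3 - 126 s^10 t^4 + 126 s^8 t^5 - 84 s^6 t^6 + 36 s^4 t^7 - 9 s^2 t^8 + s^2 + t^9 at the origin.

The Hessian of f at 0 has rank 1. Corank 1: A-series; mu = 8 gives A_8.

A8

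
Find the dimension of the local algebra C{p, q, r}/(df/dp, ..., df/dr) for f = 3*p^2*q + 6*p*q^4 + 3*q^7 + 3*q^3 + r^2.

4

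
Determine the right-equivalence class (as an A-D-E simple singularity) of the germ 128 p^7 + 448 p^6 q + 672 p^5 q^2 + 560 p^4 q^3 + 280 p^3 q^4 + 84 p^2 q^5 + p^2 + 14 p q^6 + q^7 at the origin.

A_6

The Hessian of f at 0 has rank 1. Corank 1: A-series; mu = 6 gives A_6.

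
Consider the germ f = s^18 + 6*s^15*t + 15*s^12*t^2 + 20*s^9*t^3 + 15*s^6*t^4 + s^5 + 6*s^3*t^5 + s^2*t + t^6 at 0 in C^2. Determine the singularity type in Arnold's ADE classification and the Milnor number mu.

Type D_7, Milnor number mu = 7.

The Hessian of f at 0 has rank 0. Corank 2; j^3 = s^2*t has shape L^2 M (L != M), so D-series; mu = 7 gives D_7.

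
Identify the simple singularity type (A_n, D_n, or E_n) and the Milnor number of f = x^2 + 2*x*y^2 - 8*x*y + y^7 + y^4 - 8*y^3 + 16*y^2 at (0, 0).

The Hessian of f at 0 is [[2, -8], [-8, 32]] with rank 1, so corank 1. A Groebner basis of the Jacobian ideal J(f) in C{x,y} is {x^3 - 12*x^2*y - 48*x^2 + 256*x*y + 256*x - 1024*y, x + y^2 - 4*y}; counting standard monomials gives mu = 6. Corank 1: A-series; mu = 6 gives A_6.

Type A6, Milnor number mu = 6.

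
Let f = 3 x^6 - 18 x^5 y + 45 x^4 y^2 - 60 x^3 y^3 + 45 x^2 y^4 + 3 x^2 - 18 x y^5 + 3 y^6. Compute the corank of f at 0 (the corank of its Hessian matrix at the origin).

1

The Hessian at 0 is [[6, 0], [0, 0]] of rank 1; hence corank 1.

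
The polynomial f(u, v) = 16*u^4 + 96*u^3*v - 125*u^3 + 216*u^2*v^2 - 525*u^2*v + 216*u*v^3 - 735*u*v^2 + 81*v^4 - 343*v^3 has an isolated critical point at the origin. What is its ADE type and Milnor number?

The Hessian of f at 0 is [[0, 0], [0, 0]] with rank 0, so corank 2. A Groebner basis of the Jacobian ideal J(f) in C{u,v} is {v^4, u*v^2 + 43*v^3/30, u^2 + 14*u*v/5 + 49*v^2/25}; counting standard monomials gives mu = 6. Corank 2; j^3 = -(5*u + 7*v)^3 is a perfect cube, so E-series; the 4-jet and mu = 6 give E_6.

Type E_{6}, Milnor number mu = 6.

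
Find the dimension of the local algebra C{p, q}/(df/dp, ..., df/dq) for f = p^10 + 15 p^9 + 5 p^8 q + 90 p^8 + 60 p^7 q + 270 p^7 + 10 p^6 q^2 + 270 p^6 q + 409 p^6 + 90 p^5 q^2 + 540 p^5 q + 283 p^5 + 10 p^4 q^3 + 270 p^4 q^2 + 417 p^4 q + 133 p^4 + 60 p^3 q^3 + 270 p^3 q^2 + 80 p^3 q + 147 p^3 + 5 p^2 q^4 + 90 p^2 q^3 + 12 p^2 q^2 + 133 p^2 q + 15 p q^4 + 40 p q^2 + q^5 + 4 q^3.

6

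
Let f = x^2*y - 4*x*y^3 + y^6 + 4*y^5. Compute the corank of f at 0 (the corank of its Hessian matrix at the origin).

2

Hessian at 0 has rank 0.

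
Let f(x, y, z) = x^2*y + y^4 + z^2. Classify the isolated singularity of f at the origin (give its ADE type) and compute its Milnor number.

The Hessian of f at 0 is [[0, 0, 0], [0, 0, 0], [0, 0, 2]] with rank 1, so corank 2. A Groebner basis of the Jacobian ideal J(f) in C{x,y,z} is {x^3, x^2/4 + y^3, x*y, z}; counting standard monomials gives mu = 5. Corank 2; j^3 = x^2*y has shape L^2 M (L != M), so D-series; mu = 5 gives D_5.

Type D_{5}, Milnor number mu = 5.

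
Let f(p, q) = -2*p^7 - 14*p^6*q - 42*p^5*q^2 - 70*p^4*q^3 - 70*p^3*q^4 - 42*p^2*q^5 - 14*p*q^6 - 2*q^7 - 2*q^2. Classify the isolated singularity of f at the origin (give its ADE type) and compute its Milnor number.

Type A_{6}, Milnor number mu = 6.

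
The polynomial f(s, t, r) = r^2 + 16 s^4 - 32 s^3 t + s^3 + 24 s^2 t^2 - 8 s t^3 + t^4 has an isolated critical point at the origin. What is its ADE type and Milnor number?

Type E_6, Milnor number mu = 6.

The Hessian of f at 0 is [[0, 0, 0], [0, 0, 0], [0, 0, 2]] with rank 1, so corank 2. A Groebner basis of the Jacobian ideal J(f) in C{s,t,r} is {t^4, s*t^2 - t^3/6, s^2, r}; counting standard monomials gives mu = 6. Corank 2; j^3 = s^3 is a perfect cube, so E-series; the 4-jet and mu = 6 give E_6.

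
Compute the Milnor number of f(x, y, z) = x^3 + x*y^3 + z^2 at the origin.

The Hessian of f at 0 has rank 1. Corank 2; j^3 = x^3 is a perfect cube, so E-series; the 4-jet and mu = 7 give E_7.

7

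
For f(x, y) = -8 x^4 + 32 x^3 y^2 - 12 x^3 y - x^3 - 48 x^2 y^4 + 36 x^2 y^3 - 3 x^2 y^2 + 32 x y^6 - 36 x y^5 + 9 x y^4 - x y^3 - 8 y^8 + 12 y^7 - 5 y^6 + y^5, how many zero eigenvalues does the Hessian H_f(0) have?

2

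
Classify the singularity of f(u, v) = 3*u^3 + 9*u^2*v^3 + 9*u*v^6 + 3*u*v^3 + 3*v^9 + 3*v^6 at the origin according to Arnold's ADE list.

E7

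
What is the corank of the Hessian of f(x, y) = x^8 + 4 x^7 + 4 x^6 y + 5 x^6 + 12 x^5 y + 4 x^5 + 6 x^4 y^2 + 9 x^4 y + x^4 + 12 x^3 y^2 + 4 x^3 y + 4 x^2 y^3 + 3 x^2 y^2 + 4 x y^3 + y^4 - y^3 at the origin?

2

The Hessian at 0 is [[0, 0], [0, 0]] of rank 0; hence corank 2.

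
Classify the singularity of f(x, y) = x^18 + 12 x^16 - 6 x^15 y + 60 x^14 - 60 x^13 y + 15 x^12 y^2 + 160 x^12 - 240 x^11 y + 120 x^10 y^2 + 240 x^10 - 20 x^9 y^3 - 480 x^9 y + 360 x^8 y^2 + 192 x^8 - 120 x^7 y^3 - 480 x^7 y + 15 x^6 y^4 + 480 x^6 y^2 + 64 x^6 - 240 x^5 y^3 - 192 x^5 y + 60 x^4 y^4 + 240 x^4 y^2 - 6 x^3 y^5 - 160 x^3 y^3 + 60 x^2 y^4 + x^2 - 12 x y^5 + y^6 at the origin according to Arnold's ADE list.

A5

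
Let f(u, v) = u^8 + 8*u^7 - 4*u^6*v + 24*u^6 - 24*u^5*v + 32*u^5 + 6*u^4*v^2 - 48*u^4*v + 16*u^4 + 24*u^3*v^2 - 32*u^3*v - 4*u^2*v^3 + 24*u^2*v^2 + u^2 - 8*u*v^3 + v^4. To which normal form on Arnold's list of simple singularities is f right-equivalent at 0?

A3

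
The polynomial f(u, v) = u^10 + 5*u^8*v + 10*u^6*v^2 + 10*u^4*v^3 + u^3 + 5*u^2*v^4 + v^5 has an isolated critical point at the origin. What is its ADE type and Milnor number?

The Hessian of f at 0 is [[0, 0], [0, 0]] with rank 0, so corank 2. A Groebner basis of the Jacobian ideal J(f) in C{u,v} is {v^4, u^2}; counting standard monomials gives mu = 8. Corank 2; j^3 = u^3 is a perfect cube, so E-series; the 5-jet and mu = 8 give E_8.

Type E_8, Milnor number mu = 8.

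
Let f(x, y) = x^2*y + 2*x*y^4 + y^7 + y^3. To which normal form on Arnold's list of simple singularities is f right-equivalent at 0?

D4

The Hessian of f at 0 has rank 0. Corank 2; j^3 = y*(x^2 + y^2) splits into three distinct lines over C (the quadratic factor has nonzero discriminant), so D_4.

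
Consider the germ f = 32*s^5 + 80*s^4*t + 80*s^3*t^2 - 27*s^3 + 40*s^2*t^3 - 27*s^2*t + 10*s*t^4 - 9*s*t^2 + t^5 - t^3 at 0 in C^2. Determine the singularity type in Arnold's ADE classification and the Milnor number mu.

The Hessian of f at 0 has rank 0. Corank 2; j^3 = -(3*s + t)^3 is a perfect cube, so E-series; the 5-jet and mu = 8 give E_8.

Type E_8, Milnor number mu = 8.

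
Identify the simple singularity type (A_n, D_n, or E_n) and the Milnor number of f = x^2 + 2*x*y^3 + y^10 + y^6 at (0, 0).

The Hessian of f at 0 has rank 1. Corank 1: A-series; mu = 9 gives A_9.

Type A9, Milnor number mu = 9.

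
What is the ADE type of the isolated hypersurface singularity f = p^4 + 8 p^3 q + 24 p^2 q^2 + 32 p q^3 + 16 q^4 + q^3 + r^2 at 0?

The Hessian of f at 0 is [[0, 0, 0], [0, 0, 0], [0, 0, 2]] with rank 1, so corank 2. A Groebner basis of the Jacobian ideal J(f) in C{p,q,r} is {p^3 + 6*p^2*q, q^2, r}; counting standard monomials gives mu = 6. Corank 2; j^3 = q^3 is a perfect cube, so E-series; the 4-jet and mu = 6 give E_6.

E_6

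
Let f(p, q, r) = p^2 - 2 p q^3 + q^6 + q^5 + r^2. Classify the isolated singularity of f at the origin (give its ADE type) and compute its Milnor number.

The Hessian of f at 0 has rank 2. Corank 1: A-series; mu = 4 gives A_4.

Type A_{4}, Milnor number mu = 4.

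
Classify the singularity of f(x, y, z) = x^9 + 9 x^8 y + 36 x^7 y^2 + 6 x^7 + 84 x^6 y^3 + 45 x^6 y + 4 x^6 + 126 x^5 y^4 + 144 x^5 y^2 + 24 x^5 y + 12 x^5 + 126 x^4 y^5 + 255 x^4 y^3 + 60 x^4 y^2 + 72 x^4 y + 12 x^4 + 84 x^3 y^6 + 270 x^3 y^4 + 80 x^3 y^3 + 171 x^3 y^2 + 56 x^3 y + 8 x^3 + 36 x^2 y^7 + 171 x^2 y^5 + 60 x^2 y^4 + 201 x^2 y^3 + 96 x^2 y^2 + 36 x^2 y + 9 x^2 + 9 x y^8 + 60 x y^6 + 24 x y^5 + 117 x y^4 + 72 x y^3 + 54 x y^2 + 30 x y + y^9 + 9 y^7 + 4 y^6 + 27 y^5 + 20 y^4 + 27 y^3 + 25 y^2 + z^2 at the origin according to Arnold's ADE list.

A_2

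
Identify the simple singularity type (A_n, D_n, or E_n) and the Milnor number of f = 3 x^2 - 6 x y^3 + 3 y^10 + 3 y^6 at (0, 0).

Type A9, Milnor number mu = 9.

The Hessian of f at 0 has rank 1. Corank 1: A-series; mu = 9 gives A_9.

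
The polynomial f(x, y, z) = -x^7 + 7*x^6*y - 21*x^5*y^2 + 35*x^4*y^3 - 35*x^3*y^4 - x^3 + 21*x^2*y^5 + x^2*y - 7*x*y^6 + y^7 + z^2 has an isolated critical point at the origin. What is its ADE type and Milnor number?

Type D_{8}, Milnor number mu = 8.

The Hessian of f at 0 has rank 1. Corank 2; j^3 = -x^2*(x - y) has shape L^2 M (L != M), so D-series; mu = 8 gives D_8.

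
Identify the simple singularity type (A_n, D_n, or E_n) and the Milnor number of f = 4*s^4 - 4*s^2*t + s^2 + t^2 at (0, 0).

Type A_{1}, Milnor number mu = 1.

The Hessian of f at 0 has rank 2. Corank 0: nondegenerate Morse point, so A_1.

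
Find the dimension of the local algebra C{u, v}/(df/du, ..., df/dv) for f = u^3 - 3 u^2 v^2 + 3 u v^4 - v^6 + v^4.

6

The Hessian of f at 0 has rank 0. Corank 2; j^3 = u^3 is a perfect cube, so E-series; the 4-jet and mu = 6 give E_6.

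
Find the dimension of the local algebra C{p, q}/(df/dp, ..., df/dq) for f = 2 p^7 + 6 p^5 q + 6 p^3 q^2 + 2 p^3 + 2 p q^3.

The Hessian of f at 0 has rank 0. Corank 2; j^3 = 2*p^3 is a perfect cube, so E-series; the 4-jet and mu = 7 give E_7.

7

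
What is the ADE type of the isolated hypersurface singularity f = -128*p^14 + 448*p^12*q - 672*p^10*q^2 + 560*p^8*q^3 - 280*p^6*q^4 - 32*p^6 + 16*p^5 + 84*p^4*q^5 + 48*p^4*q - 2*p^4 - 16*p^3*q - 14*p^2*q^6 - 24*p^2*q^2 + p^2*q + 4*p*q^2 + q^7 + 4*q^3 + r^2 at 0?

D_8

The Hessian of f at 0 has rank 1. Corank 2; j^3 = q*(p + 2*q)^2 has shape L^2 M (L != M), so D-series; mu = 8 gives D_8.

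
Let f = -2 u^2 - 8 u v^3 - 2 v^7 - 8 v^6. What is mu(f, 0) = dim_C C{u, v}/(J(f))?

The Hessian of f at 0 is [[-4, 0], [0, 0]] with rank 1, so corank 1. A Groebner basis of the Jacobian ideal J(f) in C{u,v} is {u/2 + v^3, u^2}; counting standard monomials gives mu = 6. Corank 1: A-series; mu = 6 gives A_6.

6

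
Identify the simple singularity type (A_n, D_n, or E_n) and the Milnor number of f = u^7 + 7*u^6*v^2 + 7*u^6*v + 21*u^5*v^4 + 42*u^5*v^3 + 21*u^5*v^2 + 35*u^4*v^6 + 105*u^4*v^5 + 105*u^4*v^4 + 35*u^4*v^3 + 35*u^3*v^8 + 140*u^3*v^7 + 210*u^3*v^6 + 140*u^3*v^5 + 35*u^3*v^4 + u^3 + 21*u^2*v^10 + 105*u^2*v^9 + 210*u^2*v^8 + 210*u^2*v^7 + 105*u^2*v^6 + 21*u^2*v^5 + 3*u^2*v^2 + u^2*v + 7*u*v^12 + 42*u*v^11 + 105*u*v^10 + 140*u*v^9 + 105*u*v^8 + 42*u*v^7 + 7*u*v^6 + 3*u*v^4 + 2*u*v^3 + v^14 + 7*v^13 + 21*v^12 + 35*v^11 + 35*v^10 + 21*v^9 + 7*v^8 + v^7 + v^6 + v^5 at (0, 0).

Type D8, Milnor number mu = 8.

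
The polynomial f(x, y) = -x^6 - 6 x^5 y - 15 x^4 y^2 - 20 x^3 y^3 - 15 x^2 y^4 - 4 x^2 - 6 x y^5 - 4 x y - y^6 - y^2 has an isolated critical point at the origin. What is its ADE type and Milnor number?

Type A5, Milnor number mu = 5.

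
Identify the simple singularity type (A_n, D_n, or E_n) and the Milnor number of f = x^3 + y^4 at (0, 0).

The Hessian of f at 0 has rank 0. Corank 2; j^3 = x^3 is a perfect cube, so E-series; the 4-jet and mu = 6 give E_6.

Type E6, Milnor number mu = 6.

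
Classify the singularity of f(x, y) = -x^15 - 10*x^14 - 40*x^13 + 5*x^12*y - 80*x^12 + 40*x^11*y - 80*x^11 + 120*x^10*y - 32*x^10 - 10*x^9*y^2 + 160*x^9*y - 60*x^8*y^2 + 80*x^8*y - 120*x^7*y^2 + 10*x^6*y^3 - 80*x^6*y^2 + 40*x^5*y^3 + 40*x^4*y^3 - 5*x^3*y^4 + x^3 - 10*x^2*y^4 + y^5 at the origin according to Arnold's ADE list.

The Hessian of f at 0 has rank 0. Corank 2; j^3 = x^3 is a perfect cube, so E-series; the 5-jet and mu = 8 give E_8.

E_{8}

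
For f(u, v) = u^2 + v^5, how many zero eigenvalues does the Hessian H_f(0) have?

Hessian at 0 has rank 1.

1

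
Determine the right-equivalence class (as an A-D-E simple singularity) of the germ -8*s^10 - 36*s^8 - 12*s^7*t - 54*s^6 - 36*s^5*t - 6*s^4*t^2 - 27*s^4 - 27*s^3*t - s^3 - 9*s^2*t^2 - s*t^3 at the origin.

E_{7}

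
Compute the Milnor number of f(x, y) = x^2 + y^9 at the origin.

8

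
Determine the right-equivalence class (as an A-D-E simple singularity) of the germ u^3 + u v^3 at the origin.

E_7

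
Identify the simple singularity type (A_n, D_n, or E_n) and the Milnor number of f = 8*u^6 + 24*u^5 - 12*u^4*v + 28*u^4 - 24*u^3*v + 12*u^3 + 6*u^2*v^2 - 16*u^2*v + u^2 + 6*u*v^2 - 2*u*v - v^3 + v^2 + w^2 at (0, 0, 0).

Type A_{2}, Milnor number mu = 2.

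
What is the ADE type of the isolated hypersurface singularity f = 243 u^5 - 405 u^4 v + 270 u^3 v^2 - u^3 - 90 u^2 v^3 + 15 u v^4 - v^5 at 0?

E_8

The Hessian of f at 0 has rank 0. Corank 2; j^3 = -u^3 is a perfect cube, so E-series; the 5-jet and mu = 8 give E_8.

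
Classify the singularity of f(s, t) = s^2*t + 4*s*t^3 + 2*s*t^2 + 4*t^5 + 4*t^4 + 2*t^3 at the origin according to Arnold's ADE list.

D4

The Hessian of f at 0 has rank 0. Corank 2; j^3 = t*(s^2 + 2*s*t + 2*t^2) splits into three distinct lines over C (the quadratic factor has nonzero discriminant), so D_4.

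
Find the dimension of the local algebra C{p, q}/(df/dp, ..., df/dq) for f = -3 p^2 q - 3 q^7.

8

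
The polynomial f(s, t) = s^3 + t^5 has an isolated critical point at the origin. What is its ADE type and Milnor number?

The Hessian of f at 0 is [[0, 0], [0, 0]] with rank 0, so corank 2. A Groebner basis of the Jacobian ideal J(f) in C{s,t} is {t^4, s^2}; counting standard monomials gives mu = 8. Corank 2; j^3 = s^3 is a perfect cube, so E-series; the 5-jet and mu = 8 give E_8.

Type E_{8}, Milnor number mu = 8.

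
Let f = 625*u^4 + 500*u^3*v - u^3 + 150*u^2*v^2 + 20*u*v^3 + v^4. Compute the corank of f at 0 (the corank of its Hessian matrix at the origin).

2

Hessian at 0 has rank 0.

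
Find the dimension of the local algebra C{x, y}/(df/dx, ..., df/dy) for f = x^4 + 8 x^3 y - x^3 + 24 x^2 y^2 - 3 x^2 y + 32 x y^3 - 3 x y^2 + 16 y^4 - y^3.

6

The Hessian of f at 0 has rank 0. Corank 2; j^3 = -(x + y)^3 is a perfect cube, so E-series; the 4-jet and mu = 6 give E_6.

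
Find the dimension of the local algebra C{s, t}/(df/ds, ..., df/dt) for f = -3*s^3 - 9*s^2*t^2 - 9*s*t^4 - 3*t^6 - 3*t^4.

6

The Hessian of f at 0 is [[0, 0], [0, 0]] with rank 0, so corank 2. A Groebner basis of the Jacobian ideal J(f) in C{s,t} is {s^3, s^2*t, s^2/2 + s*t^2, t^3}; counting standard monomials gives mu = 6. Corank 2; j^3 = -3*s^3 is a perfect cube, so E-series; the 4-jet and mu = 6 give E_6.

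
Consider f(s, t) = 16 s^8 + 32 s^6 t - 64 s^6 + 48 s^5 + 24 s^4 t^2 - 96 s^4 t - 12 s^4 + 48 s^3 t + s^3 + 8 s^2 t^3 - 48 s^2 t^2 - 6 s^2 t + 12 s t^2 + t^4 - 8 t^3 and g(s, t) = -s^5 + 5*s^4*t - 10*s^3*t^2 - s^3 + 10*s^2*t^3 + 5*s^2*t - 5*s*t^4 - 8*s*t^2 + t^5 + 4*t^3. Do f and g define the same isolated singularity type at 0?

The Hessian of f at 0 has rank 0. Corank 2; j^3 = (s - 2*t)^3 is a perfect cube, so E-series; the 4-jet and mu = 6 give E_6. The Hessian of g at 0 has rank 0. Corank 2; j^3 = -(s - 2*t)^2*(s - t) has shape L^2 M (L != M), so D-series; mu = 6 gives D_6. f is E_6 but g is D_6, hence not right-equivalent.

No.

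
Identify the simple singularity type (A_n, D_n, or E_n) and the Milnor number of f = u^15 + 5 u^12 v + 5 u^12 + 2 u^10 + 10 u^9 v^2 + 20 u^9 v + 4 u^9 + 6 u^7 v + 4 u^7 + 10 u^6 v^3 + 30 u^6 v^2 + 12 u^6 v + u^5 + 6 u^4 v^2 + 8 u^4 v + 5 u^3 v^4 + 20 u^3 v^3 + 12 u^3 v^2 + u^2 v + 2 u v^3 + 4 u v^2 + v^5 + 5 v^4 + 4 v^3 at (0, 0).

Type D_5, Milnor number mu = 5.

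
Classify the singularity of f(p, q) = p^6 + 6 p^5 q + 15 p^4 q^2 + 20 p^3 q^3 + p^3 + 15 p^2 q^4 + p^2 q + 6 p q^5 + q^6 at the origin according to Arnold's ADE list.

The Hessian of f at 0 has rank 0. Corank 2; j^3 = p^2*(p + q) has shape L^2 M (L != M), so D-series; mu = 7 gives D_7.

D_7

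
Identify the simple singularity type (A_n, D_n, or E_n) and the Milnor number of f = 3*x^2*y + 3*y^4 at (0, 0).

Type D5, Milnor number mu = 5.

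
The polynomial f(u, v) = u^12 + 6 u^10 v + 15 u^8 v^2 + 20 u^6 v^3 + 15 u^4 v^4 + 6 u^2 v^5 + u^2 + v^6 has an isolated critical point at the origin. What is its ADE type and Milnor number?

Type A5, Milnor number mu = 5.

The Hessian of f at 0 has rank 1. Corank 1: A-series; mu = 5 gives A_5.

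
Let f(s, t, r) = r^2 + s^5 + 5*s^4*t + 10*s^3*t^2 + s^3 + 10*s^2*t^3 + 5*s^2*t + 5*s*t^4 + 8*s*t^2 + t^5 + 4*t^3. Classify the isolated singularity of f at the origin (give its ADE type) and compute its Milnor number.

The Hessian of f at 0 has rank 1. Corank 2; j^3 = (s + t)*(s + 2*t)^2 has shape L^2 M (L != M), so D-series; mu = 6 gives D_6.

Type D_{6}, Milnor number mu = 6.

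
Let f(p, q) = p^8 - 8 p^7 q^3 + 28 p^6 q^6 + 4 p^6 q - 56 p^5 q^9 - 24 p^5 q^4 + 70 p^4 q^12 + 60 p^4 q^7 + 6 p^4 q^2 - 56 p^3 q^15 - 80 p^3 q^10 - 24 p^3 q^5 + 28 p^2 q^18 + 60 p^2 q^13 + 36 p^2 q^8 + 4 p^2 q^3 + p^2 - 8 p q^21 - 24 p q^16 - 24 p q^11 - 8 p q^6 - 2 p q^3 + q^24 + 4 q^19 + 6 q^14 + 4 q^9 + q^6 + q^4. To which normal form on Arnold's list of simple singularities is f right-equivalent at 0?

A_3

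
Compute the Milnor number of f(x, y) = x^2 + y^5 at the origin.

4

The Hessian of f at 0 has rank 1. Corank 1: A-series; mu = 4 gives A_4.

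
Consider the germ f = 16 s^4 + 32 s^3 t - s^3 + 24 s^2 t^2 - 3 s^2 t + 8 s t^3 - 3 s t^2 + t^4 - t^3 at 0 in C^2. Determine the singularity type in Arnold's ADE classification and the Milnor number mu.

Type E6, Milnor number mu = 6.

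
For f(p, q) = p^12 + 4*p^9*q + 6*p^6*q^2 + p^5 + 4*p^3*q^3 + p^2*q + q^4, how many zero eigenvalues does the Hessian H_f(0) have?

2

Hessian at 0 has rank 0.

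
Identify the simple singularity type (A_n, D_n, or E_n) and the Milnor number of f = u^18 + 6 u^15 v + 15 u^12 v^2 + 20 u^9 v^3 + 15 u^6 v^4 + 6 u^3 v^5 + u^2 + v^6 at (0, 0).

The Hessian of f at 0 has rank 1. Corank 1: A-series; mu = 5 gives A_5.

Type A_5, Milnor number mu = 5.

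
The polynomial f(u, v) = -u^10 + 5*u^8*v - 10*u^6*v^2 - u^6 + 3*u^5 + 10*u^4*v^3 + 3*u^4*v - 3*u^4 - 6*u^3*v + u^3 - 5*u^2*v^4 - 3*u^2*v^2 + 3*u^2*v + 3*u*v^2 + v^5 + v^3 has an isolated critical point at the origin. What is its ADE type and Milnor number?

Type E_8, Milnor number mu = 8.

The Hessian of f at 0 has rank 0. Corank 2; j^3 = (u + v)^3 is a perfect cube, so E-series; the 5-jet and mu = 8 give E_8.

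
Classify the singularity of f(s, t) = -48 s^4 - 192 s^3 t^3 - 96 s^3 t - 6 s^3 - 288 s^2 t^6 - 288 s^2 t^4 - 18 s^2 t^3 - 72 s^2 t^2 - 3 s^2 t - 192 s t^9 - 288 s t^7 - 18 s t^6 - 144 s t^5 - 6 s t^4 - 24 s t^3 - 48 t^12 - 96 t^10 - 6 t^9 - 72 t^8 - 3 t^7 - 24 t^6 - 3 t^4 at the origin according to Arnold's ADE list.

The Hessian of f at 0 has rank 0. Corank 2; j^3 = -3*s^2*(2*s + t) has shape L^2 M (L != M), so D-series; mu = 5 gives D_5.

D_5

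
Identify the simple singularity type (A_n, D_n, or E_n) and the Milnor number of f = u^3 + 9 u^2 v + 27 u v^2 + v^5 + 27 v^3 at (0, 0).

Type E_8, Milnor number mu = 8.

The Hessian of f at 0 has rank 0. Corank 2; j^3 = (u + 3*v)^3 is a perfect cube, so E-series; the 5-jet and mu = 8 give E_8.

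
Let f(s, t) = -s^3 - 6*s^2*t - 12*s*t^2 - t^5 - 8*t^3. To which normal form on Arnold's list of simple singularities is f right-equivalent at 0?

E8

The Hessian of f at 0 has rank 0. Corank 2; j^3 = -(s + 2*t)^3 is a perfect cube, so E-series; the 5-jet and mu = 8 give E_8.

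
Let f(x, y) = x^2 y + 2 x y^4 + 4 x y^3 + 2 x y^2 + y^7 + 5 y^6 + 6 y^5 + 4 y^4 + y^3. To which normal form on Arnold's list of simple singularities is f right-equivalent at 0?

D_7

The Hessian of f at 0 is [[0, 0], [0, 0]] with rank 0, so corank 2. A Groebner basis of the Jacobian ideal J(f) in C{x,y} is {x*y + y^4 + 2*y^3 + y^2, x^3 - 15*x^2/2 - 51*x*y - 71*y^3 - 87*y^2/2, x^2*y + 3*x^2 + 22*x*y + 31*y^3 + 19*y^2, -x^2/2 + x*y^2 - 5*x*y - 7*y^3 - 9*y^2/2}; counting standard monomials gives mu = 7. Corank 2; j^3 = y*(x + y)^2 has shape L^2 M (L != M), so D-series; mu = 7 gives D_7.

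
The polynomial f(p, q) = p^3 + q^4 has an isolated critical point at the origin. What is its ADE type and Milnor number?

Type E_6, Milnor number mu = 6.

The Hessian of f at 0 is [[0, 0], [0, 0]] with rank 0, so corank 2. A Groebner basis of the Jacobian ideal J(f) in C{p,q} is {q^3, p^2}; counting standard monomials gives mu = 6. Corank 2; j^3 = p^3 is a perfect cube, so E-series; the 4-jet and mu = 6 give E_6.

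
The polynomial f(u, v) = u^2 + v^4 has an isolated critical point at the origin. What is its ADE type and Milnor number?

Type A3, Milnor number mu = 3.

The Hessian of f at 0 is [[2, 0], [0, 0]] with rank 1, so corank 1. A Groebner basis of the Jacobian ideal J(f) in C{u,v} is {v^3, u}; counting standard monomials gives mu = 3. Corank 1: A-series; mu = 3 gives A_3.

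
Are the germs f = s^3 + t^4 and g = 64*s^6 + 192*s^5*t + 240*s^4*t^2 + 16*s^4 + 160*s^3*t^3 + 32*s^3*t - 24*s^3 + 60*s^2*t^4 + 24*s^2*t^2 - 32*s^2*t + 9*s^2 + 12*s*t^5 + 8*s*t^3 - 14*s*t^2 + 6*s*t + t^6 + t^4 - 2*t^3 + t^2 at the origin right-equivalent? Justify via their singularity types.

No.

The Hessian of f at 0 is [[0, 0], [0, 0]] with rank 0, so corank 2. A Groebner basis of the Jacobian ideal J(f) in C{s,t} is {t^3, s^2}; counting standard monomials gives mu = 6. Corank 2; j^3 = s^3 is a perfect cube, so E-series; the 4-jet and mu = 6 give E_6. The Hessian of g at 0 is [[18, 6], [6, 2]] with rank 1, so corank 1. A Groebner basis of the Jacobian ideal J(g) in C{s,t} is {s*t^2 + 54*s*t - 405*s/4 + 87*t^2/4 - 135*t/4, -135*s*t + 243*s + t^3 - 54*t^2 + 81*t, s^2 + s*t - 3*s/4 + t^2/4 - t/4}; counting standard monomials gives mu = 5. Corank 1: A-series; mu = 5 gives A_5. f is E_6 but g is A_5, hence not right-equivalent.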